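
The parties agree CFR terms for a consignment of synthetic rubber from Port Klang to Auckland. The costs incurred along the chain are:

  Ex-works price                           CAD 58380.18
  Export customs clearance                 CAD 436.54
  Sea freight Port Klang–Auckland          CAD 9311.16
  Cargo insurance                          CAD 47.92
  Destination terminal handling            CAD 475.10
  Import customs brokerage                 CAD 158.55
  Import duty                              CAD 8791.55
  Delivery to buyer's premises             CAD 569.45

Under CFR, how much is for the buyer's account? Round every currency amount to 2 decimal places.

Buyer's account: CAD 10042.57

CFR: the seller pays costs through ocean freight to the destination port, but not insurance.
Seller's account: goods 58380.18 + export clearance 436.54 + freight 9311.16 = 68127.88
Buyer's account: insurance 47.92 + destination terminal 475.10 + brokerage 158.55 + duty 8791.55 + delivery 569.45 = 10042.57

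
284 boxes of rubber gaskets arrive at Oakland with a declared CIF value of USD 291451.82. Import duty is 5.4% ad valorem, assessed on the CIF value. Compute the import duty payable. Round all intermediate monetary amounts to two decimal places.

Import duty = 291451.82 × 5.4% = 15738.40

Import duty: USD 15738.40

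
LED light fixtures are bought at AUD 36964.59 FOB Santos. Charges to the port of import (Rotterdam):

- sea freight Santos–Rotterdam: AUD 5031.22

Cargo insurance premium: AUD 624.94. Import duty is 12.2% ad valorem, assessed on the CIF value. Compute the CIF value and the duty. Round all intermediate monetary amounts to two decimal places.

CIF = FOB price + freight + insurance
CIF = 36964.59 + 5031.22 + 624.94 = 42620.75
Import duty = 42620.75 × 12.2% = 5199.73

CIF value: AUD 42620.75; import duty: AUD 5199.73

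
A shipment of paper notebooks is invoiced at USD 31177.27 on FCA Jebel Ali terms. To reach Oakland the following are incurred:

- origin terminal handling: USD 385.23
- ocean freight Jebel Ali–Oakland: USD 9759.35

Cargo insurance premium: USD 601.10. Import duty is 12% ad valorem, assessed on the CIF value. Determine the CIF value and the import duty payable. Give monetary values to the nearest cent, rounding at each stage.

CIF = FCA price + pre-shipment costs + freight + insurance
CIF = 31177.27 + 385.23 + 9759.35 + 601.10 = 41922.95
Import duty = 41922.95 × 12% = 5030.75

CIF value: USD 41922.95; import duty: USD 5030.75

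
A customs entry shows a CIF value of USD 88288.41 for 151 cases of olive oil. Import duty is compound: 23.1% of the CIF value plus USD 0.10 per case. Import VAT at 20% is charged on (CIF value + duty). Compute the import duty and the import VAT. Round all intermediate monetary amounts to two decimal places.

Ad valorem component: 88288.41 × 23.1% = 20394.62
Specific component: 151 × 0.10 = 15.10
Import duty = 20394.62 + 15.10 = 20409.72
VAT base = CIF + duty = 88288.41 + 20409.72 = 108698.13
Import VAT = 108698.13 × 20% = 21739.63

Import duty: USD 20409.72; import VAT: USD 21739.63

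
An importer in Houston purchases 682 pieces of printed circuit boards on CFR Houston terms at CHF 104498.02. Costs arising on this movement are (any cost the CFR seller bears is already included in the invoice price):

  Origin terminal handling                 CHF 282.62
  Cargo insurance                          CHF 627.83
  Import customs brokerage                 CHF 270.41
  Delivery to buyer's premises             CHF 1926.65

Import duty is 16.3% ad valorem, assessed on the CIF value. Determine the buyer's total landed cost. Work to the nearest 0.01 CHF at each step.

CFR: the seller pays costs through ocean freight to the destination port, but not insurance.
Already in the invoice (seller's account under CFR): origin terminal — exclude.
CIF value = CFR price + insurance = 104498.02 + 627.83 = 105125.85
Import duty = 105125.85 × 16.3% = 17135.51
Buyer bears: insurance 627.83 + brokerage 270.41 + delivery 1926.65 + duty 17135.51 = 19960.40
Landed cost = invoice 104498.02 + 19960.40 = 124458.42

Total landed cost: CHF 124458.42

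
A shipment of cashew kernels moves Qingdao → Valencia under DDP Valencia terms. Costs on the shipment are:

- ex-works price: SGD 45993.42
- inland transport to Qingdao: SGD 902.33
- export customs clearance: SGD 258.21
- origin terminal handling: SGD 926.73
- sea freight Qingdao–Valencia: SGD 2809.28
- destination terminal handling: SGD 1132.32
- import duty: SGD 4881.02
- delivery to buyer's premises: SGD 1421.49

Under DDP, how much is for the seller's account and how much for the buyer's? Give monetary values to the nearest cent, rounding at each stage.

DDP: the seller bears all costs including import duty.
Seller's account: goods 45993.42 + inland to port 902.33 + export clearance 258.21 + origin terminal 926.73 + freight 2809.28 + destination terminal 1132.32 + duty 4881.02 + delivery 1421.49 = 58324.80
Buyer's account: 0.00

Seller: SGD 58324.80; buyer: SGD 0.00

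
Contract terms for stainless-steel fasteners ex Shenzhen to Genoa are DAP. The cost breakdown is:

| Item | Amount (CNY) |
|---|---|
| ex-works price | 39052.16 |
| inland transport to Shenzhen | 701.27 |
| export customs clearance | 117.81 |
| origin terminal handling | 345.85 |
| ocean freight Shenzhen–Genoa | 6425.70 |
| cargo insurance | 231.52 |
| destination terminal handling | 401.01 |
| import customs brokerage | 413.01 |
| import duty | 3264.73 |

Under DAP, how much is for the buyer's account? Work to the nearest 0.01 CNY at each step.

Buyer's account: CNY 3677.74

DAP: the seller bears all costs to the named destination except import duty and clearance.
Seller's account: goods 39052.16 + inland to port 701.27 + export clearance 117.81 + origin terminal 345.85 + freight 6425.70 + insurance 231.52 + destination terminal 401.01 = 47275.32
Buyer's account: brokerage 413.01 + duty 3264.73 = 3677.74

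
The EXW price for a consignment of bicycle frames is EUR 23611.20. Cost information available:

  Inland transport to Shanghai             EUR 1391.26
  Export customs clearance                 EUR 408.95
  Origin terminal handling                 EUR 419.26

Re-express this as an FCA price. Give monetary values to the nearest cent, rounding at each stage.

FCA price: EUR 25411.41

Not relevant to the conversion: origin terminal — on the buyer under both terms; not part of either seller's price.
From EXW to FCA, the seller additionally bears: inland to port, export clearance.
FCA price = 23611.20 + 1391.26 + 408.95 = 25411.41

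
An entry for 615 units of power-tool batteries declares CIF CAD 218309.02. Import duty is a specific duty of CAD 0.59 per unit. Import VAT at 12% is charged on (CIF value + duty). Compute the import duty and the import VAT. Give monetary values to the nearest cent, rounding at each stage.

Import duty = 615 × 0.59 = 362.85
VAT base = CIF + duty = 218309.02 + 362.85 = 218671.87
Import VAT = 218671.87 × 12% = 26240.62

Import duty: CAD 362.85; import VAT: CAD 26240.62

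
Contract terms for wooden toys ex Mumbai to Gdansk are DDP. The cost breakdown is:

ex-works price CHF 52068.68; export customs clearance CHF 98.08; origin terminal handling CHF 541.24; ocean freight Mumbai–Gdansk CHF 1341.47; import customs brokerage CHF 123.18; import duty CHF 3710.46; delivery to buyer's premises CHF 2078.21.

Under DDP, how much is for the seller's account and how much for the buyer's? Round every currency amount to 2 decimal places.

Seller: CHF 59961.32; buyer: CHF 0.00

DDP: the seller bears all costs including import duty.
Seller's account: goods 52068.68 + export clearance 98.08 + origin terminal 541.24 + freight 1341.47 + brokerage 123.18 + duty 3710.46 + delivery 2078.21 = 59961.32
Buyer's account: 0.00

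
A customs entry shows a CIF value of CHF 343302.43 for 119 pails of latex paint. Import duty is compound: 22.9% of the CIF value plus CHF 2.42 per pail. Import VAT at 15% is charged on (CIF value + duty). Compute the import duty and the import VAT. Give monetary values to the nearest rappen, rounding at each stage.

Import duty: CHF 78904.24; import VAT: CHF 63331.00

Ad valorem component: 343302.43 × 22.9% = 78616.26
Specific component: 119 × 2.42 = 287.98
Import duty = 78616.26 + 287.98 = 78904.24
VAT base = CIF + duty = 343302.43 + 78904.24 = 422206.67
Import VAT = 422206.67 × 15% = 63331.00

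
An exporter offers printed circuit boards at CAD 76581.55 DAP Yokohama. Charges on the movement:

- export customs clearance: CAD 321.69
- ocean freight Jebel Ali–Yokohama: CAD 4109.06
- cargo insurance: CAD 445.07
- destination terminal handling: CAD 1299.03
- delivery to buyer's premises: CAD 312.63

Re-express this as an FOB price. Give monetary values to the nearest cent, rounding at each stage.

FOB price: CAD 70415.76

Not relevant to the conversion: export clearance — on the seller under both DAP and FOB; already in the DAP price and stays in the FOB price.
From DAP to FOB, the seller no longer bears: freight, insurance, destination terminal, delivery.
FOB price = 76581.55 − 4109.06 − 445.07 − 1299.03 − 312.63 = 70415.76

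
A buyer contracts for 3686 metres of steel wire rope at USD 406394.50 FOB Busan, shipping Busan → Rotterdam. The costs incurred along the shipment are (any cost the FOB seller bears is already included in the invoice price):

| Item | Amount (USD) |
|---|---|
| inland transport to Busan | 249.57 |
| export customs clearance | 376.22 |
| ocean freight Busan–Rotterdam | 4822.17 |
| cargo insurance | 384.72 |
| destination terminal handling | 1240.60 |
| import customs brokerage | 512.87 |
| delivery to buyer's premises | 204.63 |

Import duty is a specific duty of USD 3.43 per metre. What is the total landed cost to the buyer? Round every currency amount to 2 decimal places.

Total landed cost: USD 426202.47

FOB: the seller bears costs until goods are on board at the origin port; the buyer bears freight, insurance and all costs thereafter.
Already in the invoice (seller's account under FOB): inland to port, export clearance — exclude.
CIF value = FOB price + freight + insurance = 406394.50 + 4822.17 + 384.72 = 411601.39
Import duty = 3686 × 3.43 = 12642.98
Buyer bears: freight 4822.17 + insurance 384.72 + destination terminal 1240.60 + brokerage 512.87 + delivery 204.63 + duty 12642.98 = 19807.97
Landed cost = invoice 406394.50 + 19807.97 = 426202.47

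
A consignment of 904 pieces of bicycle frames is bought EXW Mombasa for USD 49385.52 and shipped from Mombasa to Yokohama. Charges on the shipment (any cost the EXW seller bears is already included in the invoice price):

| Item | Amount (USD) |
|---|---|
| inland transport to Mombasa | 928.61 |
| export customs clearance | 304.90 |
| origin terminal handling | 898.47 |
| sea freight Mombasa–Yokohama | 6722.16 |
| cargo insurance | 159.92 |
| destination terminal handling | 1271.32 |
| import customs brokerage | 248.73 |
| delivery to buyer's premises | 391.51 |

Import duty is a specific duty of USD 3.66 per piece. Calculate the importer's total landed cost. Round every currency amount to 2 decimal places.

Total landed cost: USD 63619.78

EXW: the seller makes goods available at their premises; the buyer bears all onward costs.
CIF value = EXW price + inland to port + export clearance + origin terminal + freight + insurance = 49385.52 + 928.61 + 304.90 + 898.47 + 6722.16 + 159.92 = 58399.58
Import duty = 904 × 3.66 = 3308.64
Buyer bears: inland to port 928.61 + export clearance 304.90 + origin terminal 898.47 + freight 6722.16 + insurance 159.92 + destination terminal 1271.32 + brokerage 248.73 + delivery 391.51 + duty 3308.64 = 14234.26
Landed cost = invoice 49385.52 + 14234.26 = 63619.78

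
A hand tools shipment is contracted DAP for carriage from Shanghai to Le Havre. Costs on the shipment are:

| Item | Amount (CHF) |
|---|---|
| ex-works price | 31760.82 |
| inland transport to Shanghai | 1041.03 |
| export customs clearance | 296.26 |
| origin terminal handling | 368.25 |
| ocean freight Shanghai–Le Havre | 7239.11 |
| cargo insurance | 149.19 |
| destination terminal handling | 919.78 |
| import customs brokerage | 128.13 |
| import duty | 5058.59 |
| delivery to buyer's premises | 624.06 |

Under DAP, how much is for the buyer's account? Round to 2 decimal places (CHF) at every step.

DAP: the seller bears all costs to the named destination except import duty and clearance.
Seller's account: goods 31760.82 + inland to port 1041.03 + export clearance 296.26 + origin terminal 368.25 + freight 7239.11 + insurance 149.19 + destination terminal 919.78 + delivery 624.06 = 42398.50
Buyer's account: brokerage 128.13 + duty 5058.59 = 5186.72

Buyer's account: CHF 5186.72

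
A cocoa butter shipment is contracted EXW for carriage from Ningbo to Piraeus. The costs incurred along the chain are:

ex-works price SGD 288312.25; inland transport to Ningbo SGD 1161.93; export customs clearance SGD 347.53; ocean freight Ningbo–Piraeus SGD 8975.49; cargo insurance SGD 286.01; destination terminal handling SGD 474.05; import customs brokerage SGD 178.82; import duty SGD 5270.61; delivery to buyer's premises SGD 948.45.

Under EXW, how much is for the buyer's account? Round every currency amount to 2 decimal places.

EXW: the seller makes goods available at their premises; the buyer bears all onward costs.
Seller's account: goods 288312.25 = 288312.25
Buyer's account: inland to port 1161.93 + export clearance 347.53 + freight 8975.49 + insurance 286.01 + destination terminal 474.05 + brokerage 178.82 + duty 5270.61 + delivery 948.45 = 17642.89

Buyer's account: SGD 17642.89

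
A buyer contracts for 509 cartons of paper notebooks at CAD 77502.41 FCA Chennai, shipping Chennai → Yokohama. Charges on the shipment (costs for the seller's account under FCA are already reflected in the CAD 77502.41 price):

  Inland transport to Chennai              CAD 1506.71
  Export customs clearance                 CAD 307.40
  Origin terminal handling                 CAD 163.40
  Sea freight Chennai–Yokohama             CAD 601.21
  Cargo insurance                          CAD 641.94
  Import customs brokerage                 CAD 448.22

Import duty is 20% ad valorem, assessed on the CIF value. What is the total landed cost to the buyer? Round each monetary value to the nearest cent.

Total landed cost: CAD 95138.97

FCA: the seller delivers export-cleared goods to the carrier; the buyer bears costs from that point.
Already in the invoice (seller's account under FCA): inland to port, export clearance — exclude.
CIF value = FCA price + origin terminal + freight + insurance = 77502.41 + 163.40 + 601.21 + 641.94 = 78908.96
Import duty = 78908.96 × 20% = 15781.79
Buyer bears: origin terminal 163.40 + freight 601.21 + insurance 641.94 + brokerage 448.22 + duty 15781.79 = 17636.56
Landed cost = invoice 77502.41 + 17636.56 = 95138.97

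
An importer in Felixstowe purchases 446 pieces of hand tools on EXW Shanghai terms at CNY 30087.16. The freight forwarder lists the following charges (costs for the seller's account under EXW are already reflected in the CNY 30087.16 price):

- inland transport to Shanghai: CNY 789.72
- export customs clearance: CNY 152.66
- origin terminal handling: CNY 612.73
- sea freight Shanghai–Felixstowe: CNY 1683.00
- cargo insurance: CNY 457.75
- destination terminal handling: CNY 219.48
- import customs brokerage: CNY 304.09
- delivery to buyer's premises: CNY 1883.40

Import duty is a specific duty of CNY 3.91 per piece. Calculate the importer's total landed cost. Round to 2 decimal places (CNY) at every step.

EXW: the seller makes goods available at their premises; the buyer bears all onward costs.
CIF value = EXW price + inland to port + export clearance + origin terminal + freight + insurance = 30087.16 + 789.72 + 152.66 + 612.73 + 1683.00 + 457.75 = 33783.02
Import duty = 446 × 3.91 = 1743.86
Buyer bears: inland to port 789.72 + export clearance 152.66 + origin terminal 612.73 + freight 1683.00 + insurance 457.75 + destination terminal 219.48 + brokerage 304.09 + delivery 1883.40 + duty 1743.86 = 7846.69
Landed cost = invoice 30087.16 + 7846.69 = 37933.85

Total landed cost: CNY 37933.85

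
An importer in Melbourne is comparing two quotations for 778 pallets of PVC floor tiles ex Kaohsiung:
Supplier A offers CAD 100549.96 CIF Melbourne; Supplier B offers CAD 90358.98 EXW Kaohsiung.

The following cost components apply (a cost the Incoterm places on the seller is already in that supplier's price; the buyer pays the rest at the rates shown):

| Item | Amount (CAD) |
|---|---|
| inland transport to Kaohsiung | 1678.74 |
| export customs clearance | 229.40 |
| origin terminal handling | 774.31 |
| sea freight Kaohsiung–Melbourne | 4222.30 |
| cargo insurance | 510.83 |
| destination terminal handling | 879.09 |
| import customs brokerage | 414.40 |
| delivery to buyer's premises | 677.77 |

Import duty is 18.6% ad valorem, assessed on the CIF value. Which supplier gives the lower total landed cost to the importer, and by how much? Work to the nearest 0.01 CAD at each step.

Supplier B is cheaper by CAD 3291.62

Supplier A (CIF):
The CIF price already equals the CIF value: 100549.96
Import duty = 100549.96 × 18.6% = 18702.29
Buyer bears (A): 879.09 + 414.40 + 677.77 = 1971.26
Landed cost (A) = invoice 100549.96 + 1971.26 + duty 18702.29 = 121223.51
Supplier B (EXW):
CIF value = EXW price + inland to port + export clearance + origin terminal + freight + insurance = 90358.98 + 1678.74 + 229.40 + 774.31 + 4222.30 + 510.83 = 97774.56
Import duty = 97774.56 × 18.6% = 18186.07
Buyer bears (B): 1678.74 + 229.40 + 774.31 + 4222.30 + 510.83 + 879.09 + 414.40 + 677.77 = 9386.84
Landed cost (B) = invoice 90358.98 + 9386.84 + duty 18186.07 = 117931.89
Difference = |121223.51 − 117931.89| = 3291.62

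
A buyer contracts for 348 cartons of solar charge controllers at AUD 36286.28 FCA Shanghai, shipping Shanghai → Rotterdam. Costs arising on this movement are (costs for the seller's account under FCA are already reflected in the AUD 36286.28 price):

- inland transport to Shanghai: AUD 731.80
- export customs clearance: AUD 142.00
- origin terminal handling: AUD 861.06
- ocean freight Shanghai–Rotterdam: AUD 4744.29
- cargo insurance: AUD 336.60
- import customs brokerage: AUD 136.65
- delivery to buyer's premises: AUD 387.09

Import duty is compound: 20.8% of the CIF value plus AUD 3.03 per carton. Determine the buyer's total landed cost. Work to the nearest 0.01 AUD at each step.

FCA: the seller delivers export-cleared goods to the carrier; the buyer bears costs from that point.
Already in the invoice (seller's account under FCA): inland to port, export clearance — exclude.
CIF value = FCA price + origin terminal + freight + insurance = 36286.28 + 861.06 + 4744.29 + 336.60 = 42228.23
Ad valorem component: 42228.23 × 20.8% = 8783.47
Specific component: 348 × 3.03 = 1054.44
Import duty = 8783.47 + 1054.44 = 9837.91
Buyer bears: origin terminal 861.06 + freight 4744.29 + insurance 336.60 + brokerage 136.65 + delivery 387.09 + duty 9837.91 = 16303.60
Landed cost = invoice 36286.28 + 16303.60 = 52589.88

Total landed cost: AUD 52589.88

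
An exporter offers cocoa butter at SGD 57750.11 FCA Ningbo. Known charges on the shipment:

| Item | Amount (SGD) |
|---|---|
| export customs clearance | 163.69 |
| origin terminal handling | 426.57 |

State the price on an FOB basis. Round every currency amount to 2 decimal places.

FOB price: SGD 58176.68

Not relevant to the conversion: export clearance — on the seller under both FCA and FOB; already in the FCA price and stays in the FOB price.
From FCA to FOB, the seller additionally bears: origin terminal.
FOB price = 57750.11 + 426.57 = 58176.68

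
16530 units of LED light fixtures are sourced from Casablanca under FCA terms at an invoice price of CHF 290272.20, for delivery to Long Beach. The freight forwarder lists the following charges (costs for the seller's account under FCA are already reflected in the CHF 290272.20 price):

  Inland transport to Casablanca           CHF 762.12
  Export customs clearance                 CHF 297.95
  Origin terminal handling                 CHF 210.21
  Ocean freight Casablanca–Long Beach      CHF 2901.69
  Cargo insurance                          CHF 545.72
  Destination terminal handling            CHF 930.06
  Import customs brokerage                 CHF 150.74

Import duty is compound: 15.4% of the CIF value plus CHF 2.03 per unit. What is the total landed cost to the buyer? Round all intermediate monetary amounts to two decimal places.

Total landed cost: CHF 373831.71

FCA: the seller delivers export-cleared goods to the carrier; the buyer bears costs from that point.
Already in the invoice (seller's account under FCA): inland to port, export clearance — exclude.
CIF value = FCA price + origin terminal + freight + insurance = 290272.20 + 210.21 + 2901.69 + 545.72 = 293929.82
Ad valorem component: 293929.82 × 15.4% = 45265.19
Specific component: 16530 × 2.03 = 33555.90
Import duty = 45265.19 + 33555.90 = 78821.09
Buyer bears: origin terminal 210.21 + freight 2901.69 + insurance 545.72 + destination terminal 930.06 + brokerage 150.74 + duty 78821.09 = 83559.51
Landed cost = invoice 290272.20 + 83559.51 = 373831.71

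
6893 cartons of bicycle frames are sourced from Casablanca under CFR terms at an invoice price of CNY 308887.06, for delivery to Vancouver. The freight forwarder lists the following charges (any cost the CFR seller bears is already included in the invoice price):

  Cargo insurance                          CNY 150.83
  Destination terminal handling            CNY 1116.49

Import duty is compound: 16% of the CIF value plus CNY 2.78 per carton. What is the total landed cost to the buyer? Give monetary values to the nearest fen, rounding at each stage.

Total landed cost: CNY 378762.98

CFR: the seller pays costs through ocean freight to the destination port, but not insurance.
CIF value = CFR price + insurance = 308887.06 + 150.83 = 309037.89
Ad valorem component: 309037.89 × 16% = 49446.06
Specific component: 6893 × 2.78 = 19162.54
Import duty = 49446.06 + 19162.54 = 68608.60
Buyer bears: insurance 150.83 + destination terminal 1116.49 + duty 68608.60 = 69875.92
Landed cost = invoice 308887.06 + 69875.92 = 378762.98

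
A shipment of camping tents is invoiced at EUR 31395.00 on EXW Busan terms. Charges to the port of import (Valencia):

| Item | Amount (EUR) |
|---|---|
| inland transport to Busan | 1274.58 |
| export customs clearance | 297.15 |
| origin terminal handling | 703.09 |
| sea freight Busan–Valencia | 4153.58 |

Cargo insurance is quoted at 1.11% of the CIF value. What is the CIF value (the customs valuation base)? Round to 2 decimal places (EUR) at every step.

Let C be the CIF value. C = EXW price + pre-shipment costs + freight + 1.11% × C
C − 1.11% × C = 31395.00 + 1274.58 + 297.15 + 703.09 + 4153.58
0.9889 × C = 37823.40
C = 37823.40 / 0.9889 = 38247.95
Insurance premium = 1.11% × 38247.95 = 424.55

CIF value: EUR 38247.95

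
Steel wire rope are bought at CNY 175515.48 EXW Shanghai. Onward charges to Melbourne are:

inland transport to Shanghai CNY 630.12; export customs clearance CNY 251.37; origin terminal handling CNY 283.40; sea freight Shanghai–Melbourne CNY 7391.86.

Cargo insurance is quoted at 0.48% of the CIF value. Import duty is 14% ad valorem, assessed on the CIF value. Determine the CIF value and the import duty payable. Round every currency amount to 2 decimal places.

CIF value: CNY 184960.04; import duty: CNY 25894.41

Let C be the CIF value. C = EXW price + pre-shipment costs + freight + 0.48% × C
C − 0.48% × C = 175515.48 + 630.12 + 251.37 + 283.40 + 7391.86
0.9952 × C = 184072.23
C = 184072.23 / 0.9952 = 184960.04
Insurance premium = 0.48% × 184960.04 = 887.81
Import duty = 184960.04 × 14% = 25894.41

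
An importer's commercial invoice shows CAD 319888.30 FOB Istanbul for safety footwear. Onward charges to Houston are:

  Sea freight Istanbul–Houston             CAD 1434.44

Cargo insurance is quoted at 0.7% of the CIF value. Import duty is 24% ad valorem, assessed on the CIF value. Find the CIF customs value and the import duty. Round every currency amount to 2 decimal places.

Let C be the CIF value. C = FOB price + freight + 0.7% × C
C − 0.7% × C = 319888.30 + 1434.44
0.993 × C = 321322.74
C = 321322.74 / 0.993 = 323587.85
Insurance premium = 0.7% × 323587.85 = 2265.11
Import duty = 323587.85 × 24% = 77661.08

CIF value: CAD 323587.85; import duty: CAD 77661.08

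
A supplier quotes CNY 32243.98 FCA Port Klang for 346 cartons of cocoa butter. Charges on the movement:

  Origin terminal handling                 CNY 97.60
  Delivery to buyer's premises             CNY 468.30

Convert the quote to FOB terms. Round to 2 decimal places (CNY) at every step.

Not relevant to the conversion: delivery — on the buyer under both terms; not part of either seller's price.
From FCA to FOB, the seller additionally bears: origin terminal.
FOB price = 32243.98 + 97.60 = 32341.58

FOB price: CNY 32341.58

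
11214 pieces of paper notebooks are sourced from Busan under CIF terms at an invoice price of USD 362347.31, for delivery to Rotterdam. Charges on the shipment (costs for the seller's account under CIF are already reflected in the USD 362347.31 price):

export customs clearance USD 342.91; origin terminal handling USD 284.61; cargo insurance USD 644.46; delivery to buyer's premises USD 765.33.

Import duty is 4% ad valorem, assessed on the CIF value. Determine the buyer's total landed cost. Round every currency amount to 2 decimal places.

CIF: the seller pays costs through ocean freight and marine insurance to the destination port.
Already in the invoice (seller's account under CIF): export clearance, origin terminal, insurance — exclude.
The CIF price already equals the CIF value: 362347.31
Import duty = 362347.31 × 4% = 14493.89
Buyer bears: delivery 765.33 + duty 14493.89 = 15259.22
Landed cost = invoice 362347.31 + 15259.22 = 377606.53

Total landed cost: USD 377606.53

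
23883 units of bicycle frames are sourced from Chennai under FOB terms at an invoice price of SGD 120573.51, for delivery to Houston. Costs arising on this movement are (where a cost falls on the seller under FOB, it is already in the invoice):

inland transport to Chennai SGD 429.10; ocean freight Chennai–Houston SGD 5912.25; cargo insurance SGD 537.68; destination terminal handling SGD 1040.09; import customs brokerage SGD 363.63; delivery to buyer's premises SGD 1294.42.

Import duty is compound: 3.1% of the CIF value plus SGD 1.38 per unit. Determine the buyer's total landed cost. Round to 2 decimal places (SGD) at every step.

Total landed cost: SGD 166617.85

FOB: the seller bears costs until goods are on board at the origin port; the buyer bears freight, insurance and all costs thereafter.
Already in the invoice (seller's account under FOB): inland to port — exclude.
CIF value = FOB price + freight + insurance = 120573.51 + 5912.25 + 537.68 = 127023.44
Ad valorem component: 127023.44 × 3.1% = 3937.73
Specific component: 23883 × 1.38 = 32958.54
Import duty = 3937.73 + 32958.54 = 36896.27
Buyer bears: freight 5912.25 + insurance 537.68 + destination terminal 1040.09 + brokerage 363.63 + delivery 1294.42 + duty 36896.27 = 46044.34
Landed cost = invoice 120573.51 + 46044.34 = 166617.85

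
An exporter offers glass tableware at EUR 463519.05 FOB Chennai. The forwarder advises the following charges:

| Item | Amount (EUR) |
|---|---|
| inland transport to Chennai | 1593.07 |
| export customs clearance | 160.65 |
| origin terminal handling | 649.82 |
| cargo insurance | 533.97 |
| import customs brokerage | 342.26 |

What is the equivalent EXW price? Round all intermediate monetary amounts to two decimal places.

Not relevant to the conversion: brokerage, insurance — on the buyer under both terms; not part of either seller's price.
From FOB to EXW, the seller no longer bears: inland to port, export clearance, origin terminal.
EXW price = 463519.05 − 1593.07 − 160.65 − 649.82 = 461115.51

EXW price: EUR 461115.51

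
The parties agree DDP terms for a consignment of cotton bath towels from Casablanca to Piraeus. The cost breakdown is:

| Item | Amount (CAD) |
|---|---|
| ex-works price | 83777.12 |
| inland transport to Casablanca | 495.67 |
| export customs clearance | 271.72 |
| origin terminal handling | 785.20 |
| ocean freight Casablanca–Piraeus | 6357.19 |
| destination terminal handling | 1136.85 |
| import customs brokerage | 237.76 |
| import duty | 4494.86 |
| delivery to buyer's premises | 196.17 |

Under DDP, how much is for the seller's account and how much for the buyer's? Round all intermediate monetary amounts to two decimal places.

DDP: the seller bears all costs including import duty.
Seller's account: goods 83777.12 + inland to port 495.67 + export clearance 271.72 + origin terminal 785.20 + freight 6357.19 + destination terminal 1136.85 + brokerage 237.76 + duty 4494.86 + delivery 196.17 = 97752.54
Buyer's account: 0.00

Seller: CAD 97752.54; buyer: CAD 0.00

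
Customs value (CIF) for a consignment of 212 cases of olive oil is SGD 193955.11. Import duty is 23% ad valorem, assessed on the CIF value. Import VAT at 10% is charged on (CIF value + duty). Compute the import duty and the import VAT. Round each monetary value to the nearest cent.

Import duty = 193955.11 × 23% = 44609.68
VAT base = CIF + duty = 193955.11 + 44609.68 = 238564.79
Import VAT = 238564.79 × 10% = 23856.48

Import duty: SGD 44609.68; import VAT: SGD 23856.48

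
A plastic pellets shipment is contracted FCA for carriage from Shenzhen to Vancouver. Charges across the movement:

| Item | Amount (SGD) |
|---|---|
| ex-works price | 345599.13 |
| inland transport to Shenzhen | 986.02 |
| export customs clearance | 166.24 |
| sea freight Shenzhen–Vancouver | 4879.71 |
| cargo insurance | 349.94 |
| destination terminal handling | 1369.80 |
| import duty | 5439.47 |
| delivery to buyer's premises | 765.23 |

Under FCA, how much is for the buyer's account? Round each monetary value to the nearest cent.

FCA: the seller delivers export-cleared goods to the carrier; the buyer bears costs from that point.
Seller's account: goods 345599.13 + inland to port 986.02 + export clearance 166.24 = 346751.39
Buyer's account: freight 4879.71 + insurance 349.94 + destination terminal 1369.80 + duty 5439.47 + delivery 765.23 = 12804.15

Buyer's account: SGD 12804.15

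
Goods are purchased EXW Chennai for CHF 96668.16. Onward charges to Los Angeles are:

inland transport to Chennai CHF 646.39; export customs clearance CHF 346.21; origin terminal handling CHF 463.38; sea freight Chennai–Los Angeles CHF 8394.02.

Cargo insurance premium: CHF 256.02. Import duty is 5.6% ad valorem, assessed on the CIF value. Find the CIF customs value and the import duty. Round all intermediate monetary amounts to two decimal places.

CIF = EXW price + pre-shipment costs + freight + insurance
CIF = 96668.16 + 646.39 + 346.21 + 463.38 + 8394.02 + 256.02 = 106774.18
Import duty = 106774.18 × 5.6% = 5979.35

CIF value: CHF 106774.18; import duty: CHF 5979.35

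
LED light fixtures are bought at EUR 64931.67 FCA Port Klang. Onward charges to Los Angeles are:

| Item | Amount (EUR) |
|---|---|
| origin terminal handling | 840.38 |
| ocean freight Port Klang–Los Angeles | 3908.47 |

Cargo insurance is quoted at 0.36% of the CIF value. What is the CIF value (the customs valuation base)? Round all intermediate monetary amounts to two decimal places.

CIF value: EUR 69932.28

Let C be the CIF value. C = FCA price + pre-shipment costs + freight + 0.36% × C
C − 0.36% × C = 64931.67 + 840.38 + 3908.47
0.9964 × C = 69680.52
C = 69680.52 / 0.9964 = 69932.28
Insurance premium = 0.36% × 69932.28 = 251.76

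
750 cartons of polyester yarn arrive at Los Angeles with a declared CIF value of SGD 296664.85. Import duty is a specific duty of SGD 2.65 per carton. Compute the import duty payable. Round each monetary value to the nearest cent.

Import duty = 750 × 2.65 = 1987.50

Import duty: SGD 1987.50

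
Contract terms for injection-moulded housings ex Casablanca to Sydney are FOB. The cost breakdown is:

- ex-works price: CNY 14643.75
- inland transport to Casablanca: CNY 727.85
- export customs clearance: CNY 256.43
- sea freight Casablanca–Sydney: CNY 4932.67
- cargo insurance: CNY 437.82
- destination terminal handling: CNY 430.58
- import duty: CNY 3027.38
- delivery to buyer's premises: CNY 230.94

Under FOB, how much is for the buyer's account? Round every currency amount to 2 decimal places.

FOB: the seller bears costs until goods are on board at the origin port; the buyer bears freight, insurance and all costs thereafter.
Seller's account: goods 14643.75 + inland to port 727.85 + export clearance 256.43 = 15628.03
Buyer's account: freight 4932.67 + insurance 437.82 + destination terminal 430.58 + duty 3027.38 + delivery 230.94 = 9059.39

Buyer's account: CNY 9059.39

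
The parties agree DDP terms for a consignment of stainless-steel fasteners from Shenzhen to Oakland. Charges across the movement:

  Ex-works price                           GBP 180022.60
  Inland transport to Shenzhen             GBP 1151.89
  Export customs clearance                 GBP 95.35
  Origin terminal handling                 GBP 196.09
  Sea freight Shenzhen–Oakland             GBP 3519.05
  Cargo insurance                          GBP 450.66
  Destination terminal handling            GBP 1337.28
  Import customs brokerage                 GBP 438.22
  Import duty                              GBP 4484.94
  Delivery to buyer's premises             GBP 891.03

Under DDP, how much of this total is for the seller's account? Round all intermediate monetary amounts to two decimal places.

Seller's account: GBP 192587.11

DDP: the seller bears all costs including import duty.
Seller's account: goods 180022.60 + inland to port 1151.89 + export clearance 95.35 + origin terminal 196.09 + freight 3519.05 + insurance 450.66 + destination terminal 1337.28 + brokerage 438.22 + duty 4484.94 + delivery 891.03 = 192587.11
Buyer's account: 0.00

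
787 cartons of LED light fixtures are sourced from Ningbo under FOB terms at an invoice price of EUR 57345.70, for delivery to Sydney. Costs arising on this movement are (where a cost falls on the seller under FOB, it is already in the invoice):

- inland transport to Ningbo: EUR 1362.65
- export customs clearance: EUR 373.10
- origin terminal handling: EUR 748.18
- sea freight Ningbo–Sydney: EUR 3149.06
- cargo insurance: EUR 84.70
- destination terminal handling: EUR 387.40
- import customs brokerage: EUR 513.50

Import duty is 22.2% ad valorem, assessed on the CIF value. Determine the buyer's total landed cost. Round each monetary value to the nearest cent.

Total landed cost: EUR 74929.00

FOB: the seller bears costs until goods are on board at the origin port; the buyer bears freight, insurance and all costs thereafter.
Already in the invoice (seller's account under FOB): inland to port, export clearance, origin terminal — exclude.
CIF value = FOB price + freight + insurance = 57345.70 + 3149.06 + 84.70 = 60579.46
Import duty = 60579.46 × 22.2% = 13448.64
Buyer bears: freight 3149.06 + insurance 84.70 + destination terminal 387.40 + brokerage 513.50 + duty 13448.64 = 17583.30
Landed cost = invoice 57345.70 + 17583.30 = 74929.00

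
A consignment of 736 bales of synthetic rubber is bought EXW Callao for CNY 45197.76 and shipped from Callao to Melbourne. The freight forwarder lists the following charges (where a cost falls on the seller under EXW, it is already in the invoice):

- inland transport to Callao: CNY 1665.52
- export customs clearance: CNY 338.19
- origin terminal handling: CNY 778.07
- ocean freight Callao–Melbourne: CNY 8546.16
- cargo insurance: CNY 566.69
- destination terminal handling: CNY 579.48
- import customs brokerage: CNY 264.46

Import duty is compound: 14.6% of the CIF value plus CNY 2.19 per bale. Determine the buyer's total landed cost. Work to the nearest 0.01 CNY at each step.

Total landed cost: CNY 67883.66

EXW: the seller makes goods available at their premises; the buyer bears all onward costs.
CIF value = EXW price + inland to port + export clearance + origin terminal + freight + insurance = 45197.76 + 1665.52 + 338.19 + 778.07 + 8546.16 + 566.69 = 57092.39
Ad valorem component: 57092.39 × 14.6% = 8335.49
Specific component: 736 × 2.19 = 1611.84
Import duty = 8335.49 + 1611.84 = 9947.33
Buyer bears: inland to port 1665.52 + export clearance 338.19 + origin terminal 778.07 + freight 8546.16 + insurance 566.69 + destination terminal 579.48 + brokerage 264.46 + duty 9947.33 = 22685.90
Landed cost = invoice 45197.76 + 22685.90 = 67883.66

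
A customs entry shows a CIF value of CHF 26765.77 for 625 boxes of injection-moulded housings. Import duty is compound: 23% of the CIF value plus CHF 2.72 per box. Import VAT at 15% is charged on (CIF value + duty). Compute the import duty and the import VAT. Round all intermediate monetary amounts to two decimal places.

Import duty: CHF 7856.13; import VAT: CHF 5193.29

Ad valorem component: 26765.77 × 23% = 6156.13
Specific component: 625 × 2.72 = 1700.00
Import duty = 6156.13 + 1700.00 = 7856.13
VAT base = CIF + duty = 26765.77 + 7856.13 = 34621.90
Import VAT = 34621.90 × 15% = 5193.29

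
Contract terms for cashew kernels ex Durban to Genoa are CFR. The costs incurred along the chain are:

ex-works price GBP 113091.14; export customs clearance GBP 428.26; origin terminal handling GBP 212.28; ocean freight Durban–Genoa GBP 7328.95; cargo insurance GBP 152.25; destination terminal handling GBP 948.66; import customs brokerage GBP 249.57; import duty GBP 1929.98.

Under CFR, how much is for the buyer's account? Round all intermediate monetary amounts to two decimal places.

Buyer's account: GBP 3280.46

CFR: the seller pays costs through ocean freight to the destination port, but not insurance.
Seller's account: goods 113091.14 + export clearance 428.26 + origin terminal 212.28 + freight 7328.95 = 121060.63
Buyer's account: insurance 152.25 + destination terminal 948.66 + brokerage 249.57 + duty 1929.98 = 3280.46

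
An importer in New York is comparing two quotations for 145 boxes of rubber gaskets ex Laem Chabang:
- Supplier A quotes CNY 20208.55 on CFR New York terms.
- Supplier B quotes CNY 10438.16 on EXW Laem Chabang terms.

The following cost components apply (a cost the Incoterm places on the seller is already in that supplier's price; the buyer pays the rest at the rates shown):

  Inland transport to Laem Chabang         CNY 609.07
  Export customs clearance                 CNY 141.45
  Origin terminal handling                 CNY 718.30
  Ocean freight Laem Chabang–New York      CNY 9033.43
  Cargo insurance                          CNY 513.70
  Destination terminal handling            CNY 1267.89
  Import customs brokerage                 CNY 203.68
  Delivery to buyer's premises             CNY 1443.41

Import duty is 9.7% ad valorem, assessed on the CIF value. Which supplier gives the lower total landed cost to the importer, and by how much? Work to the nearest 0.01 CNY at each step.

Supplier A is cheaper by CNY 802.85

Supplier A (CFR):
CIF value = CFR price + insurance = 20208.55 + 513.70 = 20722.25
Import duty = 20722.25 × 9.7% = 2010.06
Buyer bears (A): 513.70 + 1267.89 + 203.68 + 1443.41 = 3428.68
Landed cost (A) = invoice 20208.55 + 3428.68 + duty 2010.06 = 25647.29
Supplier B (EXW):
CIF value = EXW price + inland to port + export clearance + origin terminal + freight + insurance = 10438.16 + 609.07 + 141.45 + 718.30 + 9033.43 + 513.70 = 21454.11
Import duty = 21454.11 × 9.7% = 2081.05
Buyer bears (B): 609.07 + 141.45 + 718.30 + 9033.43 + 513.70 + 1267.89 + 203.68 + 1443.41 = 13930.93
Landed cost (B) = invoice 10438.16 + 13930.93 + duty 2081.05 = 26450.14
Difference = |25647.29 − 26450.14| = 802.85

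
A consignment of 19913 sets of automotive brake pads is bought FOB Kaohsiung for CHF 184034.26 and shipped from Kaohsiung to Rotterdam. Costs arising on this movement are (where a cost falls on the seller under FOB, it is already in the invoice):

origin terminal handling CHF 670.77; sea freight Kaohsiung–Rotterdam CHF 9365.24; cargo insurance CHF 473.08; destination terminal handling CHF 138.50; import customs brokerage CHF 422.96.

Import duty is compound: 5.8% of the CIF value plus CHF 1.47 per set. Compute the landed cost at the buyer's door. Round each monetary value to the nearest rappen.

Total landed cost: CHF 234950.76

FOB: the seller bears costs until goods are on board at the origin port; the buyer bears freight, insurance and all costs thereafter.
Already in the invoice (seller's account under FOB): origin terminal — exclude.
CIF value = FOB price + freight + insurance = 184034.26 + 9365.24 + 473.08 = 193872.58
Ad valorem component: 193872.58 × 5.8% = 11244.61
Specific component: 19913 × 1.47 = 29272.11
Import duty = 11244.61 + 29272.11 = 40516.72
Buyer bears: freight 9365.24 + insurance 473.08 + destination terminal 138.50 + brokerage 422.96 + duty 40516.72 = 50916.50
Landed cost = invoice 184034.26 + 50916.50 = 234950.76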